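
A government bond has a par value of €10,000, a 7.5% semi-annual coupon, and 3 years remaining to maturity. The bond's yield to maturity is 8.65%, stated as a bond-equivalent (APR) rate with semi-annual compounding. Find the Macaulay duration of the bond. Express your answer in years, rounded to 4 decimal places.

2.7370 years

Periodic yield y = 0.04325. Discount each cash flow and weight by its period:
  t   CF        PV=CF/(1+0.04325)^t    t·PV
  1       375.00       359.4536       359.4536
  2       375.00       344.5518       689.1035
  3       375.00       330.2677       990.8031
  4       375.00       316.5758     1,266.3031
  5       375.00       303.4515     1,517.2575
  6    10,375.00     8,047.4400    48,284.6397
  Σ                  9,701.7403    53,107.5607
Price P = Σ PV = 9,701.7403.
Macaulay duration = Σ(t·PV) / P = 53,107.5607 / 9,701.7403 = 5.47402 half-year periods.
In years: 5.47402 / 2 = 2.73701 years.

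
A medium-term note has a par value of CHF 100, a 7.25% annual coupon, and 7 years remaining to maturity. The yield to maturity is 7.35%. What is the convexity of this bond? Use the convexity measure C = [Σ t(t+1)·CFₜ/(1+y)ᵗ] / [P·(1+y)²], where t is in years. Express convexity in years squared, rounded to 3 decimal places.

36.972

With y = 0.0735:
  t   CF        PV=CF/(1+0.0735)^t    t·PV        t(t+1)·PV
  1         7.25         6.7536         6.7536          13.5072
  2         7.25         6.2912        12.5824          37.7472
  3         7.25         5.8605        17.5814          70.3255
  4         7.25         5.4592        21.8368         109.1842
  5         7.25         5.0854        25.4272         152.5629
  6         7.25         4.7372        28.4235         198.9642
  7       107.25        65.2804       456.9630       3,655.7037
  Σ                     99.4676       569.5678       4,237.9950
P = 99.4676.
Convexity = Σ t(t+1)·PV / [P·(1+y)²] = 4,237.9950 / (99.4676 × 1.152402) = 36.97216.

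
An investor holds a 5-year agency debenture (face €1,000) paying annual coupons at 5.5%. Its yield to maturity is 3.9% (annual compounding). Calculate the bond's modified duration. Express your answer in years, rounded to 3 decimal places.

4.354 years

Periodic yield y = 0.039. First find Macaulay duration:
  t   CF        PV=CF/(1+0.039)^t    t·PV
  1        55.00        52.9355        52.9355
  2        55.00        50.9485       101.8970
  3        55.00        49.0361       147.1083
  4        55.00        47.1955       188.7820
  5     1,055.00       871.3141     4,356.5703
  Σ                  1,071.4297     4,847.2932
P = 1,071.4297; Macaulay duration = 4,847.2932 / 1,071.4297 = 4.52414 years.
Modified duration = D_Mac / (1 + y) = 4.52414 / 1.039 = 4.35432 years.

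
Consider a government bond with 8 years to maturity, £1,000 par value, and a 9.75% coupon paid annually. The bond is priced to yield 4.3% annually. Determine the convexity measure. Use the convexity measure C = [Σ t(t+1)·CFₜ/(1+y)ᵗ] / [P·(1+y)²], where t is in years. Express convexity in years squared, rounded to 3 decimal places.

With y = 0.043:
  t   CF        PV=CF/(1+0.043)^t    t·PV        t(t+1)·PV
  1        97.50        93.4803        93.4803         186.9607
  2        97.50        89.6264       179.2528         537.7585
  3        97.50        85.9314       257.7941       1,031.1763
  4        97.50        82.3886       329.5546       1,647.7730
  5        97.50        78.9920       394.9600       2,369.7598
  6        97.50        75.7354       454.4122       3,180.8856
  7        97.50        72.6130       508.2911       4,066.3287
  8     1,097.50       783.6643     6,269.3144      56,423.8294
  Σ                  1,362.4314     8,487.0595      69,444.4720
P = 1,362.4314.
Convexity = Σ t(t+1)·PV / [P·(1+y)²] = 69,444.4720 / (1,362.4314 × 1.087849) = 46.85483.

46.855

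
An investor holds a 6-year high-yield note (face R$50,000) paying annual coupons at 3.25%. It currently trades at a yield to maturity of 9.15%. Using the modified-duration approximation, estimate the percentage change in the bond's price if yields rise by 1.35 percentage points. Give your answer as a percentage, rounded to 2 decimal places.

Periodic yield y = 0.0915. Modified duration first:
  t   CF        PV=CF/(1+0.0915)^t    t·PV
  1     1,625.00     1,488.7769     1,488.7769
  2     1,625.00     1,363.9734     2,727.9467
  3     1,625.00     1,249.6320     3,748.8961
  4     1,625.00     1,144.8759     4,579.5035
  5     1,625.00     1,048.9014     5,244.5070
  6    51,625.00    30,529.3547   183,176.1281
  Σ                 36,825.5142   200,965.7583
P = 36,825.5142; D_Mac = 5.45724 yrs; D_mod = 5.45724/(1+0.0915) = 4.99976 yrs.
ΔP/P ≈ -D_mod · Δy = -4.99976 × (+0.0135) = -0.067497 = -6.7497%.

-6.75%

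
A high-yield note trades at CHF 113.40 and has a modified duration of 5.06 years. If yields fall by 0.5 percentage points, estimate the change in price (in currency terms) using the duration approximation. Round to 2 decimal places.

Duration approximation: ΔP/P ≈ -D_mod · Δy = -5.06 × (-0.005) = +0.025300.
ΔP ≈ 113.40 × (+0.025300) = +2.86902.

+CHF 2.87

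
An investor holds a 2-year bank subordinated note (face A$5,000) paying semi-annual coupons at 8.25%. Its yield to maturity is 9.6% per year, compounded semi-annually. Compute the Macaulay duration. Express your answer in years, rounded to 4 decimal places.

1.8827 years

Periodic yield y = 0.048. Discount each cash flow and weight by its period:
  t   CF        PV=CF/(1+0.048)^t    t·PV
  1       206.25       196.8034       196.8034
  2       206.25       187.7895       375.5791
  3       206.25       179.1885       537.5655
  4     5,206.25     4,315.9846    17,263.9385
  Σ                  4,879.7661    18,373.8864
Price P = Σ PV = 4,879.7661.
Macaulay duration = Σ(t·PV) / P = 18,373.8864 / 4,879.7661 = 3.76532 half-year periods.
In years: 3.76532 / 2 = 1.88266 years.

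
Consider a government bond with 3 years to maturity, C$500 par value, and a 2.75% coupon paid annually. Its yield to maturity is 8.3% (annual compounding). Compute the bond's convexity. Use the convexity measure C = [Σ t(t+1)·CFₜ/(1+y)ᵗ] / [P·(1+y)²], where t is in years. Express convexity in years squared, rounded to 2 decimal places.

9.84

With y = 0.083:
  t   CF        PV=CF/(1+0.083)^t    t·PV        t(t+1)·PV
  1        13.75        12.6962        12.6962          25.3924
  2        13.75        11.7232        23.4464          70.3391
  3       513.75       404.4515     1,213.3545       4,853.4182
  Σ                    428.8709     1,249.4971       4,949.1497
P = 428.8709.
Convexity = Σ t(t+1)·PV / [P·(1+y)²] = 4,949.1497 / (428.8709 × 1.172889) = 9.83891.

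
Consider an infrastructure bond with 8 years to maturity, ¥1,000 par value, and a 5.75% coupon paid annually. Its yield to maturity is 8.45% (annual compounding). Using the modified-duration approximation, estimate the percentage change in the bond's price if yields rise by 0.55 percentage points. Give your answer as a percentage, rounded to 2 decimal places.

-3.29%

Periodic yield y = 0.0845. Modified duration first:
  t   CF        PV=CF/(1+0.0845)^t    t·PV
  1        57.50        53.0198        53.0198
  2        57.50        48.8887        97.7775
  3        57.50        45.0795       135.2385
  4        57.50        41.5671       166.2684
  5        57.50        38.3283       191.6417
  6        57.50        35.3419       212.0517
  7        57.50        32.5882       228.1177
  8     1,057.50       552.6420     4,421.1364
  Σ                    847.4557     5,505.2517
P = 847.4557; D_Mac = 6.49621 yrs; D_mod = 6.49621/(1+0.0845) = 5.99005 yrs.
ΔP/P ≈ -D_mod · Δy = -5.99005 × (+0.0055) = -0.032945 = -3.2945%.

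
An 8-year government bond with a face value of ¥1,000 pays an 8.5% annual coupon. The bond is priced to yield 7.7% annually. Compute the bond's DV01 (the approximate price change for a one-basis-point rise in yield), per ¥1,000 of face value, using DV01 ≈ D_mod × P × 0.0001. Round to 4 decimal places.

¥0.5990

Periodic yield y = 0.077.
  t   CF        PV=CF/(1+0.077)^t    t·PV
  1        85.00        78.9229        78.9229
  2        85.00        73.2803       146.5607
  3        85.00        68.0412       204.1235
  4        85.00        63.1766       252.7063
  5        85.00        58.6598       293.2989
  6        85.00        54.4659       326.7954
  7        85.00        50.5719       354.0031
  8     1,085.00       599.3826     4,795.0606
  Σ                  1,046.5012     6,451.4714
P = 1,046.5012; D_Mac = 6.16480 yrs; D_mod = 5.72405 yrs.
DV01 ≈ 5.72405 × 1,046.5012 × 0.0001 = 0.599022.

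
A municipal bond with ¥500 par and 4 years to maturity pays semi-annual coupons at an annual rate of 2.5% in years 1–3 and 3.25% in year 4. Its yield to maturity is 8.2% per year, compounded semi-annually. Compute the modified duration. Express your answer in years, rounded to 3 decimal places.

Periodic yield y = 0.041. First find Macaulay duration:
  t   CF        PV=CF/(1+0.041)^t    t·PV
  1        6.250         6.0038         6.0038
  2        6.250         5.7674        11.5348
  3        6.250         5.5402        16.6207
  4        6.250         5.3220        21.2881
  5        6.250         5.1124        25.5621
  6        6.250         4.9111        29.4664
  7        8.125         6.1329        42.9305
  8      508.125       368.4383     2,947.5061
  Σ                    407.2282     3,100.9125
P = 407.2282; Macaulay duration = 3,100.9125 / 407.2282 = 7.61468 half-year periods = 3.80734 years.
Modified duration = D_Mac / (1 + y) = 3.80734 / 1.041 = 3.65739 years.

3.657 years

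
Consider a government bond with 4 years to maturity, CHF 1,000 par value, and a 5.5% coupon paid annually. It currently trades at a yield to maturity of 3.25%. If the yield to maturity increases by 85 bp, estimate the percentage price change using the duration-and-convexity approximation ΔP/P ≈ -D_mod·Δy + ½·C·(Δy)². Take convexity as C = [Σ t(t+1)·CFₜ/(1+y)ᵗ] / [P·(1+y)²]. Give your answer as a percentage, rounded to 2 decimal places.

-2.99%

With y = 0.0325:
  t   CF        PV=CF/(1+0.0325)^t    t·PV        t(t+1)·PV
  1        55.00        53.2688        53.2688         106.5375
  2        55.00        51.5920       103.1840         309.5521
  3        55.00        49.9681       149.9042         599.6167
  4     1,055.00       928.3083     3,713.2331      18,566.1654
  Σ                  1,083.1371     4,019.5901      19,581.8718
P = 1,083.1371; D_Mac = 3.71106 yrs; D_mod = 3.59425 yrs; C = 16.95863.
Duration effect: -3.59425 × (+0.0085) = -0.030551
Convexity effect: 0.5 × 16.95863 × (0.0085)² = +0.0006126
ΔP/P ≈ -0.030551 + 0.0006126 = -0.029938 = -2.9938%.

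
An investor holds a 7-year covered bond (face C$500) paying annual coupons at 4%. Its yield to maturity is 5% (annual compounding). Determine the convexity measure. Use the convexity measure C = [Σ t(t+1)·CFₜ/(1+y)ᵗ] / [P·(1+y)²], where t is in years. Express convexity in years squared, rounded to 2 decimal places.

43.28

With y = 0.05:
  t   CF        PV=CF/(1+0.05)^t    t·PV        t(t+1)·PV
  1        20.00        19.0476        19.0476          38.0952
  2        20.00        18.1406        36.2812         108.8435
  3        20.00        17.2768        51.8303         207.3210
  4        20.00        16.4540        65.8162         329.0810
  5        20.00        15.6705        78.3526         470.1157
  6        20.00        14.9243        89.5458         626.8209
  7       520.00       369.5543     2,586.8800      20,695.0403
  Σ                    471.0681     2,927.7538      22,475.3178
P = 471.0681.
Convexity = Σ t(t+1)·PV / [P·(1+y)²] = 22,475.3178 / (471.0681 × 1.102500) = 43.27564.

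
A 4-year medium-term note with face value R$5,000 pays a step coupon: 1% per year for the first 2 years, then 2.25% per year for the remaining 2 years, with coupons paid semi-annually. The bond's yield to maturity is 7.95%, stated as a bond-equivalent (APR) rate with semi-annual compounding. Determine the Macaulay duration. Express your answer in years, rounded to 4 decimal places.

3.9014 years

Periodic yield y = 0.03975. Discount each cash flow and weight by its period:
  t   CF        PV=CF/(1+0.03975)^t    t·PV
  1        25.00        24.0442        24.0442
  2        25.00        23.1250        46.2500
  3        25.00        22.2409        66.7228
  4        25.00        21.3907        85.5627
  5        56.25        46.2890       231.4450
  6        56.25        44.5194       267.1162
  7        56.25        42.8174       299.7216
  8     5,056.25     3,701.6649    29,613.3196
  Σ                  3,926.0916    30,634.1822
Price P = Σ PV = 3,926.0916.
Macaulay duration = Σ(t·PV) / P = 30,634.1822 / 3,926.0916 = 7.80272 half-year periods.
In years: 7.80272 / 2 = 3.90136 years.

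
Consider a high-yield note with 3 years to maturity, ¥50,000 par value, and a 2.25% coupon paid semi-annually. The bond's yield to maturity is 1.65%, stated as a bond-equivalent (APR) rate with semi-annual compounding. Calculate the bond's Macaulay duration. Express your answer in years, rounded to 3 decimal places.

Periodic yield y = 0.00825. Discount each cash flow and weight by its period:
  t   CF        PV=CF/(1+0.00825)^t    t·PV
  1       562.50       557.8973       557.8973
  2       562.50       553.3324     1,106.6647
  3       562.50       548.8047     1,646.4141
  4       562.50       544.3141     2,177.2565
  5       562.50       539.8603     2,699.3014
  6    50,562.50    48,130.3650   288,782.1898
  Σ                 50,874.5738   296,969.7239
Price P = Σ PV = 50,874.5738.
Macaulay duration = Σ(t·PV) / P = 296,969.7239 / 50,874.5738 = 5.83729 half-year periods.
In years: 5.83729 / 2 = 2.91865 years.

2.919 years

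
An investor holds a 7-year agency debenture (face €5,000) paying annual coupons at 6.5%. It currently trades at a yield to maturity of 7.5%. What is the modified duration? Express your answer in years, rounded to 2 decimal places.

5.40 years

Periodic yield y = 0.075. First find Macaulay duration:
  t   CF        PV=CF/(1+0.075)^t    t·PV
  1       325.00       302.3256       302.3256
  2       325.00       281.2331       562.4662
  3       325.00       261.6122       784.8366
  4       325.00       243.3602       973.4407
  5       325.00       226.3816     1,131.9078
  6       325.00       210.5875     1,263.5250
  7     5,325.00     3,209.6698    22,467.6889
  Σ                  4,735.1699    27,486.1907
P = 4,735.1699; Macaulay duration = 27,486.1907 / 4,735.1699 = 5.80469 years.
Modified duration = D_Mac / (1 + y) = 5.80469 / 1.075 = 5.39971 years.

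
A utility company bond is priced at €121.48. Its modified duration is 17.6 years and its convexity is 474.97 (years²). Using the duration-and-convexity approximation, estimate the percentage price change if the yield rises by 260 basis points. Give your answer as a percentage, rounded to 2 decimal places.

Duration effect: -D_mod·Δy = -17.6 × (+0.026) = -0.457600
Convexity effect: ½·C·(Δy)² = 0.5 × 474.97 × (0.026)² = +0.16053986
ΔP/P ≈ -0.457600 + 0.16053986 = -0.29706014
= -29.706014%.

-29.71%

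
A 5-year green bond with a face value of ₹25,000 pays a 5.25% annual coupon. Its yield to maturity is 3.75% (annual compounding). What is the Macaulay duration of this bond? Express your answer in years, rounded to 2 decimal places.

Periodic yield y = 0.0375. Discount each cash flow and weight by its year:
  t   CF        PV=CF/(1+0.0375)^t    t·PV
  1     1,312.50     1,265.0602     1,265.0602
  2     1,312.50     1,219.3352     2,438.6703
  3     1,312.50     1,175.2628     3,525.7884
  4     1,312.50     1,132.7834     4,531.1337
  5    26,312.50    21,888.7815   109,443.9076
  Σ                 26,681.2232   121,204.5603
Price P = Σ PV = 26,681.2232.
Macaulay duration = Σ(t·PV) / P = 121,204.5603 / 26,681.2232 = 4.54269 years.

4.54 years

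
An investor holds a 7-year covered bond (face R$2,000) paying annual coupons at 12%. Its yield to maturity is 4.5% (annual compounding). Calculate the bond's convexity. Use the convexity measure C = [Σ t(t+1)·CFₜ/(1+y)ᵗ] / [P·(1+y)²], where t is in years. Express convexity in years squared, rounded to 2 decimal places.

With y = 0.045:
  t   CF        PV=CF/(1+0.045)^t    t·PV        t(t+1)·PV
  1       240.00       229.6651       229.6651         459.3301
  2       240.00       219.7752       439.5504       1,318.6511
  3       240.00       210.3112       630.9336       2,523.7342
  4       240.00       201.2547       805.0189       4,025.0944
  5       240.00       192.5883       962.9413       5,777.6475
  6       240.00       184.2950     1,105.7699       7,740.3890
  7     2,240.00     1,646.0157    11,522.1102      92,176.8817
  Σ                  2,883.9051    15,695.9892     114,021.7283
P = 2,883.9051.
Convexity = Σ t(t+1)·PV / [P·(1+y)²] = 114,021.7283 / (2,883.9051 × 1.092025) = 36.20546.

36.21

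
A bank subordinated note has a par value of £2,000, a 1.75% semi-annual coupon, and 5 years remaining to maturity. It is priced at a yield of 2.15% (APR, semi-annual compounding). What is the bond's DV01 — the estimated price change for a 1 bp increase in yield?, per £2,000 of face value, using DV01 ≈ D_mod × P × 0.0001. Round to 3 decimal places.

£0.933

Periodic yield y = 0.01075.
  t   CF        PV=CF/(1+0.01075)^t    t·PV
  1        17.50        17.3139        17.3139
  2        17.50        17.1297        34.2595
  3        17.50        16.9475        50.8426
  4        17.50        16.7673        67.0692
  5        17.50        16.5890        82.9448
  6        17.50        16.4125        98.4752
  7        17.50        16.2380       113.6658
  8        17.50        16.0653       128.5222
  9        17.50        15.8944       143.0497
  10    2,017.50     1,812.9092    18,129.0916
  Σ                  1,962.2668    18,865.2344
P = 1,962.2668; D_Mac = 9.61400 half-year periods = 4.80700 yrs; D_mod = 4.75587 yrs.
DV01 ≈ 4.75587 × 1,962.2668 × 0.0001 = 0.933230.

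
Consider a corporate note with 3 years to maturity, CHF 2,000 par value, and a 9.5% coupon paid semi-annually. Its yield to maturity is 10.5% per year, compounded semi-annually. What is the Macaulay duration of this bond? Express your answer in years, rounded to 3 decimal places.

2.675 years

Periodic yield y = 0.0525. Discount each cash flow and weight by its period:
  t   CF        PV=CF/(1+0.0525)^t    t·PV
  1        95.00        90.2613        90.2613
  2        95.00        85.7589       171.5179
  3        95.00        81.4812       244.4435
  4        95.00        77.4168       309.6672
  5        95.00        73.5551       367.7757
  6     2,095.00     1,541.1730     9,247.0382
  Σ                  1,949.6464    10,430.7038
Price P = Σ PV = 1,949.6464.
Macaulay duration = Σ(t·PV) / P = 10,430.7038 / 1,949.6464 = 5.35005 half-year periods.
In years: 5.35005 / 2 = 2.67502 years.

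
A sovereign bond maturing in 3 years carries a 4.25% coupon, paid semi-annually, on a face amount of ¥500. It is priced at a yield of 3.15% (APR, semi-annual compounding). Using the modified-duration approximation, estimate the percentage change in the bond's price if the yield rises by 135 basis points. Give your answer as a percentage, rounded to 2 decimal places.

-3.79%

Periodic yield y = 0.01575. Modified duration first:
  t   CF        PV=CF/(1+0.01575)^t    t·PV
  1       10.625        10.4603        10.4603
  2       10.625        10.2981        20.5961
  3       10.625        10.1384        30.4151
  4       10.625         9.9812        39.9247
  5       10.625         9.8264        49.1320
  6      510.625       464.9231     2,789.5384
  Σ                    515.6273     2,940.0666
P = 515.6273; D_Mac = 5.70192 half-year periods = 2.85096 yrs; D_mod = 2.85096/(1+0.01575) = 2.80675 yrs.
ΔP/P ≈ -D_mod · Δy = -2.80675 × (+0.0135) = -0.037891 = -3.7891%.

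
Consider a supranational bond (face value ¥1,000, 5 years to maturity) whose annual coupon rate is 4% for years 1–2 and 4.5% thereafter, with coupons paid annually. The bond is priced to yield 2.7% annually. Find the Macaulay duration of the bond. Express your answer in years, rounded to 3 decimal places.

Periodic yield y = 0.027. Discount each cash flow and weight by its year:
  t   CF        PV=CF/(1+0.027)^t    t·PV
  1        40.00        38.9484        38.9484
  2        40.00        37.9244        75.8489
  3        45.00        41.5433       124.6300
  4        45.00        40.4511       161.8046
  5     1,045.00       914.6692     4,573.3462
  Σ                  1,073.5365     4,974.5779
Price P = Σ PV = 1,073.5365.
Macaulay duration = Σ(t·PV) / P = 4,974.5779 / 1,073.5365 = 4.63382 years.

4.634 years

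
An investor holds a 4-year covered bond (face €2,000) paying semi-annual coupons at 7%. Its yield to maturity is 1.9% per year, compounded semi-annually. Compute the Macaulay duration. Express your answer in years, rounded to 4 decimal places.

Periodic yield y = 0.0095. Discount each cash flow and weight by its period:
  t   CF        PV=CF/(1+0.0095)^t    t·PV
  1        70.00        69.3413        69.3413
  2        70.00        68.6887       137.3774
  3        70.00        68.0423       204.1269
  4        70.00        67.4020       269.6080
  5        70.00        66.7677       333.8385
  6        70.00        66.1394       396.8363
  7        70.00        65.5170       458.6188
  8     2,070.00     1,919.1979    15,353.5832
  Σ                  2,391.0962    17,223.3303
Price P = Σ PV = 2,391.0962.
Macaulay duration = Σ(t·PV) / P = 17,223.3303 / 2,391.0962 = 7.20311 half-year periods.
In years: 7.20311 / 2 = 3.60156 years.

3.6016 years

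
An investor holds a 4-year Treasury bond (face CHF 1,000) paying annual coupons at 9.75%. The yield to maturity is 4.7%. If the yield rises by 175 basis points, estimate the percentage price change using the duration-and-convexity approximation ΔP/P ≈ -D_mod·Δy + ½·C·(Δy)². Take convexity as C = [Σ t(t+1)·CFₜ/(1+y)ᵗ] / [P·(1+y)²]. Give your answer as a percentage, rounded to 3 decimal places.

With y = 0.047:
  t   CF        PV=CF/(1+0.047)^t    t·PV        t(t+1)·PV
  1        97.50        93.1232        93.1232         186.2464
  2        97.50        88.9429       177.8858         533.6574
  3        97.50        84.9502       254.8507       1,019.4028
  4     1,097.50       913.3091     3,653.2365      18,266.1827
  Σ                  1,180.3255     4,179.0962      20,005.4893
P = 1,180.3255; D_Mac = 3.54063 yrs; D_mod = 3.38169 yrs; C = 15.46159.
Duration effect: -3.38169 × (+0.0175) = -0.059180
Convexity effect: 0.5 × 15.46159 × (0.0175)² = +0.0023676
ΔP/P ≈ -0.059180 + 0.0023676 = -0.056812 = -5.6812%.

-5.681%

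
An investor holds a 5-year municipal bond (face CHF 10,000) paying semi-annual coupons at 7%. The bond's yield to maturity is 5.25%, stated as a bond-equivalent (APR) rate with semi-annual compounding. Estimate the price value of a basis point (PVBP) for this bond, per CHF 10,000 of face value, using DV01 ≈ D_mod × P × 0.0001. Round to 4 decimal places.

Periodic yield y = 0.02625.
  t   CF        PV=CF/(1+0.02625)^t    t·PV
  1       350.00       341.0475       341.0475
  2       350.00       332.3240       664.6480
  3       350.00       323.8236       971.4709
  4       350.00       315.5407     1,262.1627
  5       350.00       307.4696     1,537.3480
  6       350.00       299.6050     1,797.6299
  7       350.00       291.9415     2,043.5906
  8       350.00       284.4741     2,275.7925
  9       350.00       277.1976     2,494.7787
  10   10,350.00     7,987.4591    79,874.5912
  Σ                 10,760.8827    93,263.0600
P = 10,760.8827; D_Mac = 8.66686 half-year periods = 4.33343 yrs; D_mod = 4.22259 yrs.
DV01 ≈ 4.22259 × 10,760.8827 × 0.0001 = 4.543876.

CHF 4.5439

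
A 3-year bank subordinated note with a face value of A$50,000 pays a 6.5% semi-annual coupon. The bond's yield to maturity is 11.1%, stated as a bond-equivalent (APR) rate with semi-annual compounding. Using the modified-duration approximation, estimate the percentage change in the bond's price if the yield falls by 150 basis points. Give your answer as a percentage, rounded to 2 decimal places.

Periodic yield y = 0.0555. Modified duration first:
  t   CF        PV=CF/(1+0.0555)^t    t·PV
  1     1,625.00     1,539.5547     1,539.5547
  2     1,625.00     1,458.6023     2,917.2046
  3     1,625.00     1,381.9065     4,145.7194
  4     1,625.00     1,309.2435     5,236.9739
  5     1,625.00     1,240.4012     6,202.0060
  6    51,625.00    37,334.5257   224,007.1544
  Σ                 44,264.2339   244,048.6130
P = 44,264.2339; D_Mac = 5.51345 half-year periods = 2.75672 yrs; D_mod = 2.75672/(1+0.0555) = 2.61177 yrs.
ΔP/P ≈ -D_mod · Δy = -2.61177 × (-0.015) = +0.039177 = +3.9177%.

+3.92%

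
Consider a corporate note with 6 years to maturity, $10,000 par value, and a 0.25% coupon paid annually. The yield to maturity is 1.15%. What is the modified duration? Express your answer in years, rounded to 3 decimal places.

5.894 years

Periodic yield y = 0.0115. First find Macaulay duration:
  t   CF        PV=CF/(1+0.0115)^t    t·PV
  1        25.00        24.7158        24.7158
  2        25.00        24.4348        48.8695
  3        25.00        24.1570        72.4709
  4        25.00        23.8823        95.5293
  5        25.00        23.6108       118.0540
  6    10,025.00     9,360.2847    56,161.7082
  Σ                  9,481.0853    56,521.3477
P = 9,481.0853; Macaulay duration = 56,521.3477 / 9,481.0853 = 5.96148 years.
Modified duration = D_Mac / (1 + y) = 5.96148 / 1.0115 = 5.89371 years.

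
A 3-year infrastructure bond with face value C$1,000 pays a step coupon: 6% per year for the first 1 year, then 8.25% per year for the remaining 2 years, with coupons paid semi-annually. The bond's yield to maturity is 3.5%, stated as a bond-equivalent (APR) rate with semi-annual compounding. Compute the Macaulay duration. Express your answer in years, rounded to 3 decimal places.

2.777 years

Periodic yield y = 0.0175. Discount each cash flow and weight by its period:
  t   CF        PV=CF/(1+0.0175)^t    t·PV
  1        30.00        29.4840        29.4840
  2        30.00        28.9769        57.9539
  3        41.25        39.1580       117.4741
  4        41.25        38.4845       153.9382
  5        41.25        37.8226       189.1132
  6     1,041.25       938.3147     5,629.8880
  Σ                  1,112.2408     6,177.8513
Price P = Σ PV = 1,112.2408.
Macaulay duration = Σ(t·PV) / P = 6,177.8513 / 1,112.2408 = 5.55442 half-year periods.
In years: 5.55442 / 2 = 2.77721 years.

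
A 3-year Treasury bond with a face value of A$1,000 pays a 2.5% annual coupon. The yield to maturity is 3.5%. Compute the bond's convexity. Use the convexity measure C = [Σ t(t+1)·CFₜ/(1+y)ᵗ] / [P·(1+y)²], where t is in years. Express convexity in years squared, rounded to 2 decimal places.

10.84

With y = 0.035:
  t   CF        PV=CF/(1+0.035)^t    t·PV        t(t+1)·PV
  1        25.00        24.1546        24.1546          48.3092
  2        25.00        23.3378        46.6755         140.0266
  3     1,025.00       924.4913     2,773.4738      11,093.8953
  Σ                    971.9836     2,844.3039      11,282.2311
P = 971.9836.
Convexity = Σ t(t+1)·PV / [P·(1+y)²] = 11,282.2311 / (971.9836 × 1.071225) = 10.83566.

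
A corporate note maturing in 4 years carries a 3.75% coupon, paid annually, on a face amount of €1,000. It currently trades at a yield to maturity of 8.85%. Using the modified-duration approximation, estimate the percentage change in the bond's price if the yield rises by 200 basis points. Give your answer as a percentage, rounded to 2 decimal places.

-6.92%

Periodic yield y = 0.0885. Modified duration first:
  t   CF        PV=CF/(1+0.0885)^t    t·PV
  1        37.50        34.4511        34.4511
  2        37.50        31.6501        63.3001
  3        37.50        29.0768        87.2303
  4     1,037.50       739.0509     2,956.2037
  Σ                    834.2288     3,141.1852
P = 834.2288; D_Mac = 3.76538 yrs; D_mod = 3.76538/(1+0.0885) = 3.45923 yrs.
ΔP/P ≈ -D_mod · Δy = -3.45923 × (+0.02) = -0.069185 = -6.9185%.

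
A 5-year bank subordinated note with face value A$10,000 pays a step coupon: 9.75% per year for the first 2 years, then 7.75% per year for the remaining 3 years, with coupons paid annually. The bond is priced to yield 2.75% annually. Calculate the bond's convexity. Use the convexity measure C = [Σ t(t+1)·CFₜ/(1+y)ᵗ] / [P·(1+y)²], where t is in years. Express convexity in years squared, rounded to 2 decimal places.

With y = 0.0275:
  t   CF        PV=CF/(1+0.0275)^t    t·PV        t(t+1)·PV
  1       975.00       948.9051       948.9051       1,897.8102
  2       975.00       923.5086     1,847.0172       5,541.0517
  3       775.00       714.4243     2,143.2729       8,573.0915
  4       775.00       695.3034     2,781.2138      13,906.0689
  5    10,775.00     9,408.2343    47,041.1717     282,247.0301
  Σ                 12,690.3758    54,761.5807     312,165.0524
P = 12,690.3758.
Convexity = Σ t(t+1)·PV / [P·(1+y)²] = 312,165.0524 / (12,690.3758 × 1.055756) = 23.29948.

23.30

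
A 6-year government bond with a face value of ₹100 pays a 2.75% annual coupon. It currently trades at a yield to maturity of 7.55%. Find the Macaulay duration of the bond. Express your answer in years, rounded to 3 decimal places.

5.549 years

Periodic yield y = 0.0755. Discount each cash flow and weight by its year:
  t   CF        PV=CF/(1+0.0755)^t    t·PV
  1         2.75         2.5570         2.5570
  2         2.75         2.3775         4.7549
  3         2.75         2.2106         6.6317
  4         2.75         2.0554         8.2215
  5         2.75         1.9111         9.5554
  6       102.75        66.3925       398.3553
  Σ                     77.5040       430.0758
Price P = Σ PV = 77.5040.
Macaulay duration = Σ(t·PV) / P = 430.0758 / 77.5040 = 5.54908 years.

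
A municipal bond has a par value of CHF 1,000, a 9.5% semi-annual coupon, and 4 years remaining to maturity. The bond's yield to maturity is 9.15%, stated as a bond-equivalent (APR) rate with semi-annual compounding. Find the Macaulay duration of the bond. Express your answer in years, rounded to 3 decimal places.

Periodic yield y = 0.04575. Discount each cash flow and weight by its period:
  t   CF        PV=CF/(1+0.04575)^t    t·PV
  1        47.50        45.4219        45.4219
  2        47.50        43.4348        86.8696
  3        47.50        41.5346       124.6038
  4        47.50        39.7175       158.8701
  5        47.50        37.9799       189.8997
  6        47.50        36.3184       217.9102
  7        47.50        34.7295       243.1065
  8     1,047.50       732.3708     5,858.9667
  Σ                  1,011.5075     6,925.6486
Price P = Σ PV = 1,011.5075.
Macaulay duration = Σ(t·PV) / P = 6,925.6486 / 1,011.5075 = 6.84686 half-year periods.
In years: 6.84686 / 2 = 3.42343 years.

3.423 years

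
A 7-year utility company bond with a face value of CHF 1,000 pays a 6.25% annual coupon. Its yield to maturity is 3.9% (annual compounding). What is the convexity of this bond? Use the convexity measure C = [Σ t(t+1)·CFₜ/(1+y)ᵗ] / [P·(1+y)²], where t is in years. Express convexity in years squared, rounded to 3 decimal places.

With y = 0.039:
  t   CF        PV=CF/(1+0.039)^t    t·PV        t(t+1)·PV
  1        62.50        60.1540        60.1540         120.3080
  2        62.50        57.8960       115.7921         347.3763
  3        62.50        55.7229       167.1686         668.6743
  4        62.50        53.6312       214.5250       1,072.6248
  5        62.50        51.6181       258.0907       1,548.5439
  6        62.50        49.6806       298.0835       2,086.5847
  7     1,062.50       812.8681     5,690.0770      45,520.6163
  Σ                  1,141.5710     6,803.8908      51,364.7282
P = 1,141.5710.
Convexity = Σ t(t+1)·PV / [P·(1+y)²] = 51,364.7282 / (1,141.5710 × 1.079521) = 41.68031.

41.680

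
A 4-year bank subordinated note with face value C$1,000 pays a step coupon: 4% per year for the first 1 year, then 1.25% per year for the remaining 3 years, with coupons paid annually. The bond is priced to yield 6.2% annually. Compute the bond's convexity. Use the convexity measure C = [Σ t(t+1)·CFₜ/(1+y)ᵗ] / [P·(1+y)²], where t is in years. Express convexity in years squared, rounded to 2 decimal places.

16.78

With y = 0.062:
  t   CF        PV=CF/(1+0.062)^t    t·PV        t(t+1)·PV
  1        40.00        37.6648        37.6648          75.3296
  2        12.50        11.0831        22.1662          66.4986
  3        12.50        10.4361        31.3082         125.2327
  4     1,012.50       795.9705     3,183.8819      15,919.4097
  Σ                    855.1544     3,275.0211      16,186.4705
P = 855.1544.
Convexity = Σ t(t+1)·PV / [P·(1+y)²] = 16,186.4705 / (855.1544 × 1.127844) = 16.78257.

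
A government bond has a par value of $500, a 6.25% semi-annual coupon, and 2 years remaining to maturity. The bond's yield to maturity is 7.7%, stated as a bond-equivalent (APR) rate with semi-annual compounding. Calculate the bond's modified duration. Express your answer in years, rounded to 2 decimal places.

1.84 years

Periodic yield y = 0.0385. First find Macaulay duration:
  t   CF        PV=CF/(1+0.0385)^t    t·PV
  1       15.625        15.0457        15.0457
  2       15.625        14.4880        28.9759
  3       15.625        13.9508        41.8525
  4      515.625       443.3104     1,773.2418
  Σ                    486.7950     1,859.1160
P = 486.7950; Macaulay duration = 1,859.1160 / 486.7950 = 3.81909 half-year periods = 1.90955 years.
Modified duration = D_Mac / (1 + y) = 1.90955 / 1.0385 = 1.83876 years.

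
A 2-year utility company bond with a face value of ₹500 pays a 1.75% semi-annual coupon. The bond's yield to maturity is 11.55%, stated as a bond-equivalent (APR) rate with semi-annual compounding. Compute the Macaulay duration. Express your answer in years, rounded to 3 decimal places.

1.971 years

Periodic yield y = 0.05775. Discount each cash flow and weight by its period:
  t   CF        PV=CF/(1+0.05775)^t    t·PV
  1        4.375         4.1361         4.1361
  2        4.375         3.9103         7.8206
  3        4.375         3.6968        11.0905
  4      504.375       402.9224     1,611.6896
  Σ                    414.6657     1,634.7369
Price P = Σ PV = 414.6657.
Macaulay duration = Σ(t·PV) / P = 1,634.7369 / 414.6657 = 3.94230 half-year periods.
In years: 3.94230 / 2 = 1.97115 years.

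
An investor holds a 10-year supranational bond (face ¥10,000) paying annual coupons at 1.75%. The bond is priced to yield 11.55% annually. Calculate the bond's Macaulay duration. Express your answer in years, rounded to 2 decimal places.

8.76 years

Periodic yield y = 0.1155. Discount each cash flow and weight by its year:
  t   CF        PV=CF/(1+0.1155)^t    t·PV
  1       175.00       156.8803       156.8803
  2       175.00       140.6368       281.2736
  3       175.00       126.0751       378.2253
  4       175.00       113.0212       452.0846
  5       175.00       101.3188       506.5942
  6       175.00        90.8282       544.9691
  7       175.00        81.4237       569.9662
  8       175.00        72.9930       583.9443
  9       175.00        65.4353       588.9174
  10   10,175.00     3,410.6619    34,106.6191
  Σ                  4,359.2743    38,169.4741
Price P = Σ PV = 4,359.2743.
Macaulay duration = Σ(t·PV) / P = 38,169.4741 / 4,359.2743 = 8.75592 years.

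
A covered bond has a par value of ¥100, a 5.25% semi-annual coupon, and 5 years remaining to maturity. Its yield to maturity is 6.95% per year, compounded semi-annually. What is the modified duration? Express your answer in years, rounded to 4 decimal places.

4.2886 years

Periodic yield y = 0.03475. First find Macaulay duration:
  t   CF        PV=CF/(1+0.03475)^t    t·PV
  1        2.625         2.5368         2.5368
  2        2.625         2.4516         4.9033
  3        2.625         2.3693         7.1079
  4        2.625         2.2897         9.1590
  5        2.625         2.2129        11.0643
  6        2.625         2.1385        12.8312
  7        2.625         2.0667        14.4670
  8        2.625         1.9973        15.9785
  9        2.625         1.9302        17.3721
  10     102.625        72.9288       729.2876
  Σ                     92.9220       824.7078
P = 92.9220; Macaulay duration = 824.7078 / 92.9220 = 8.87527 half-year periods = 4.43764 years.
Modified duration = D_Mac / (1 + y) = 4.43764 / 1.03475 = 4.28861 years.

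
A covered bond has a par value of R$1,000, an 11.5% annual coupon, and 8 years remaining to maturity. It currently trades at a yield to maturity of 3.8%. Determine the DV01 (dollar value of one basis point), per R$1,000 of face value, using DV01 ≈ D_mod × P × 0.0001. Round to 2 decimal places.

R$0.90

Periodic yield y = 0.038.
  t   CF        PV=CF/(1+0.038)^t    t·PV
  1       115.00       110.7900       110.7900
  2       115.00       106.7341       213.4682
  3       115.00       102.8267       308.4800
  4       115.00        99.0623       396.2492
  5       115.00        95.4357       477.1787
  6       115.00        91.9420       551.6517
  7       115.00        88.5761       620.0324
  8     1,115.00       827.3629     6,618.9031
  Σ                  1,522.7297     9,296.7534
P = 1,522.7297; D_Mac = 6.10532 yrs; D_mod = 5.88181 yrs.
DV01 ≈ 5.88181 × 1,522.7297 × 0.0001 = 0.895641.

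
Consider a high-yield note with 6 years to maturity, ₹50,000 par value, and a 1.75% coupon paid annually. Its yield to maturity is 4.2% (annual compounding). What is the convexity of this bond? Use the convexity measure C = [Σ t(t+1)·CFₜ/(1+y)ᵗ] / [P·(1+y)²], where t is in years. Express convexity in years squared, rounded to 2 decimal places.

36.35

With y = 0.042:
  t   CF        PV=CF/(1+0.042)^t    t·PV        t(t+1)·PV
  1       875.00       839.7313       839.7313       1,679.4626
  2       875.00       805.8842     1,611.7683       4,835.3049
  3       875.00       773.4013     2,320.2039       9,280.8156
  4       875.00       742.2277     2,968.9109      14,844.5546
  5       875.00       712.3107     3,561.5534      21,369.3205
  6    50,875.00    39,746.4283   238,478.5700   1,669,349.9899
  Σ                 43,619.9835   249,780.7378   1,721,359.4481
P = 43,619.9835.
Convexity = Σ t(t+1)·PV / [P·(1+y)²] = 1,721,359.4481 / (43,619.9835 × 1.085764) = 36.34550.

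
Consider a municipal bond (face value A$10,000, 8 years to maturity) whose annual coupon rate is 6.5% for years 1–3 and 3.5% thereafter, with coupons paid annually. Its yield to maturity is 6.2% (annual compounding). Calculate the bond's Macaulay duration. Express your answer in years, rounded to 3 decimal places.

6.571 years

Periodic yield y = 0.062. Discount each cash flow and weight by its year:
  t   CF        PV=CF/(1+0.062)^t    t·PV
  1       650.00       612.0527       612.0527
  2       650.00       576.3208     1,152.6417
  3       650.00       542.6750     1,628.0250
  4       350.00       275.1503     1,100.6012
  5       350.00       259.0869     1,295.4345
  6       350.00       243.9613     1,463.7678
  7       350.00       229.7187     1,608.0312
  8    10,350.00     6,396.5267    51,172.2135
  Σ                  9,135.4925    60,032.7675
Price P = Σ PV = 9,135.4925.
Macaulay duration = Σ(t·PV) / P = 60,032.7675 / 9,135.4925 = 6.57138 years.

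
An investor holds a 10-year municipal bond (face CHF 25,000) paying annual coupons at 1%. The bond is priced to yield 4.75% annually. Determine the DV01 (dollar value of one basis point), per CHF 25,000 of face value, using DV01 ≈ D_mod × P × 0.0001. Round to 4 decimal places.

Periodic yield y = 0.0475.
  t   CF        PV=CF/(1+0.0475)^t    t·PV
  1       250.00       238.6635       238.6635
  2       250.00       227.8410       455.6821
  3       250.00       217.5093       652.5280
  4       250.00       207.6461       830.5846
  5       250.00       198.2302       991.1511
  6       250.00       189.2413     1,135.4475
  7       250.00       180.6599     1,264.6194
  8       250.00       172.4677     1,379.7415
  9       250.00       164.6470     1,481.8227
  10   25,250.00    15,875.2680   158,752.6802
  Σ                 17,672.1741   167,182.9205
P = 17,672.1741; D_Mac = 9.46024 yrs; D_mod = 9.03125 yrs.
DV01 ≈ 9.03125 × 17,672.1741 × 0.0001 = 15.960183.

CHF 15.9602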